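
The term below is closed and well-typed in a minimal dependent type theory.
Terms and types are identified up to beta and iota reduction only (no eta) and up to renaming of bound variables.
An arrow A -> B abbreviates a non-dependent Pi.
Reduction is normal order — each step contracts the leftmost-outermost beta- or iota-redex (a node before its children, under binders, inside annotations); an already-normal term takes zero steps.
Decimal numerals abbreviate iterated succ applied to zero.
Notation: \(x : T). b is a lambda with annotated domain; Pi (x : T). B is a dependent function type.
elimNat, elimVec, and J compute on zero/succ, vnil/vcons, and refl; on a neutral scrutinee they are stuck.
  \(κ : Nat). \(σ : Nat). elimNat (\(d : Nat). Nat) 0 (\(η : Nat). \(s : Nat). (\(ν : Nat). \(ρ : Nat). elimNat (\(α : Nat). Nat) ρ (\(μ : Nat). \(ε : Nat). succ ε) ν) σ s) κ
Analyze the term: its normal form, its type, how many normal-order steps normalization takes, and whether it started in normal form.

reduced normal form:
  \(κ : Nat). \(σ : Nat). elimNat (\(d : Nat). Nat) 0 (\(η : Nat). \(s : Nat). elimNat (\(ν : Nat). Nat) s (\(ρ : Nat). \(α : Nat). succ α) σ) κ
inferred type:
  Nat -> Nat -> Nat
steps to reach normal form (normal order): 2
term was already normal: no
first redex: a beta-redex


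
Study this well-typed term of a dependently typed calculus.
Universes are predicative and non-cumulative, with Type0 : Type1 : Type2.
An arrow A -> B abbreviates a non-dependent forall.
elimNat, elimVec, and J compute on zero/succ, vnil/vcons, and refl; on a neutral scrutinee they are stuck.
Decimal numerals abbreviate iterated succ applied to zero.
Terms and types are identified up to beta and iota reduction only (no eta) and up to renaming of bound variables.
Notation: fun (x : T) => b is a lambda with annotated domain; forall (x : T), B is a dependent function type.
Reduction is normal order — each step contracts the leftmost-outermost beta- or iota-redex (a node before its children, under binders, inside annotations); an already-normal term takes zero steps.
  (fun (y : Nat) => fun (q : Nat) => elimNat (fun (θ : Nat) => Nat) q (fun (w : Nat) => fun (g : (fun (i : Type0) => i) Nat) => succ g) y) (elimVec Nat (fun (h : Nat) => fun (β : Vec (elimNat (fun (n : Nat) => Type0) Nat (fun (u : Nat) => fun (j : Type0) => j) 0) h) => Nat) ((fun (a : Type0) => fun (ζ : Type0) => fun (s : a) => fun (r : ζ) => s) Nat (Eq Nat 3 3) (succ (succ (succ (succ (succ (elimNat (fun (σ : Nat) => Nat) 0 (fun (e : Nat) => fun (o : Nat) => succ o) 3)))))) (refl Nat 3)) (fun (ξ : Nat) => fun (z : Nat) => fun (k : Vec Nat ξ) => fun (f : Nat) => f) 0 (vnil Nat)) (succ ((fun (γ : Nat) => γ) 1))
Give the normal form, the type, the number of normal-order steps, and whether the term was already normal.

resulting normal form:
  10
the term's type:
  Nat
normal-order step count: 44
term was already normal: no
first redex: a beta-redex


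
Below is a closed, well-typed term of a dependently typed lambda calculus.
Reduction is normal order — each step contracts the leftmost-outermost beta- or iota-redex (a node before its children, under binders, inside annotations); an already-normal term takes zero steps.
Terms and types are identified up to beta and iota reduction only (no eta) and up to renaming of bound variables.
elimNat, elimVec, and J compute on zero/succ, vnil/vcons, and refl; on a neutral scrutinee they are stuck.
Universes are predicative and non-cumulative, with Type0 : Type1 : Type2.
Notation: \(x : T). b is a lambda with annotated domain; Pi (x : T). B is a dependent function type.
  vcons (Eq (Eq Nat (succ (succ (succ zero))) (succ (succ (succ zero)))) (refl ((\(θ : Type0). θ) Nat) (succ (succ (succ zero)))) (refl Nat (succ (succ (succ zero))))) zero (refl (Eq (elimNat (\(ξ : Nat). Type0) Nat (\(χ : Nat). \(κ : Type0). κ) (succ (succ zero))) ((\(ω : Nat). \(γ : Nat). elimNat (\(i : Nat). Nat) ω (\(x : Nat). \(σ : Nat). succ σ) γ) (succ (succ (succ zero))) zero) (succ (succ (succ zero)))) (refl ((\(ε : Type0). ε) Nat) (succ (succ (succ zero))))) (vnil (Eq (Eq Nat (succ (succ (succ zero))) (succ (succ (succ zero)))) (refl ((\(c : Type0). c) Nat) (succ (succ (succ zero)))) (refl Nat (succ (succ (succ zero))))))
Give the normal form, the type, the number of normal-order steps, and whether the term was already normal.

normal form:
  vcons (Eq (Eq Nat (succ (succ (succ zero))) (succ (succ (succ zero)))) (refl Nat (succ (succ (succ zero)))) (refl Nat (succ (succ (succ zero))))) zero (refl (Eq Nat (succ (succ (succ zero))) (succ (succ (succ zero)))) (refl Nat (succ (succ (succ zero))))) (vnil (Eq (Eq Nat (succ (succ (succ zero))) (succ (succ (succ zero)))) (refl Nat (succ (succ (succ zero)))) (refl Nat (succ (succ (succ zero))))))
type:
  Vec (Eq (Eq Nat (succ (succ (succ zero))) (succ (succ (succ zero)))) (refl Nat (succ (succ (succ zero)))) (refl Nat (succ (succ (succ zero))))) (succ zero)
normal-order step count: 13
started in normal form: no
first contracted redex: a beta-redex


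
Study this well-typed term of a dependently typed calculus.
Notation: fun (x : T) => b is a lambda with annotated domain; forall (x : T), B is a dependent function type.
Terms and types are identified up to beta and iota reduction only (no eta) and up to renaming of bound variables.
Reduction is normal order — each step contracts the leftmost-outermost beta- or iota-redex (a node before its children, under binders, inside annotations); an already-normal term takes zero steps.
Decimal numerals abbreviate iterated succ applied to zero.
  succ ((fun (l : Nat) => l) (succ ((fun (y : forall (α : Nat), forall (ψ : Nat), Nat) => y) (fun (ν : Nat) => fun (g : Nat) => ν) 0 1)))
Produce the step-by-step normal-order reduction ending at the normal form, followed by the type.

normal-order reduction:
  succ ((fun (l : Nat) => l) (succ ((fun (y : forall (α : Nat), forall (ψ : Nat), Nat) => y) (fun (ν : Nat) => fun (g : Nat) => ν) 0 1)))
  ~> succ (succ ((fun (l : forall (y : Nat), forall (α : Nat), Nat) => l) (fun (ψ : Nat) => fun (ν : Nat) => ψ) 0 1))
  ~> succ (succ ((fun (l : Nat) => fun (y : Nat) => l) 0 1))
  ~> succ (succ ((fun (l : Nat) => 0) 1))
  ~> 2
inferred type:
  Nat


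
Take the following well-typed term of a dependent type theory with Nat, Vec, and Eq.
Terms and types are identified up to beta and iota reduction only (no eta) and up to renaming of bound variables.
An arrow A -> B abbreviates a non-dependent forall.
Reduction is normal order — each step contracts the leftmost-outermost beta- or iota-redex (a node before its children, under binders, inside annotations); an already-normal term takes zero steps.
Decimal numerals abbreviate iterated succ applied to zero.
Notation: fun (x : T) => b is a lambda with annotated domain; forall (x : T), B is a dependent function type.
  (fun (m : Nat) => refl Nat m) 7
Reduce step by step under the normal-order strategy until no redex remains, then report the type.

normal-order reduction sequence:
  (fun (m : Nat) => refl Nat m) 7
  ~> refl Nat 7
the term's type:
  Eq Nat 7 7


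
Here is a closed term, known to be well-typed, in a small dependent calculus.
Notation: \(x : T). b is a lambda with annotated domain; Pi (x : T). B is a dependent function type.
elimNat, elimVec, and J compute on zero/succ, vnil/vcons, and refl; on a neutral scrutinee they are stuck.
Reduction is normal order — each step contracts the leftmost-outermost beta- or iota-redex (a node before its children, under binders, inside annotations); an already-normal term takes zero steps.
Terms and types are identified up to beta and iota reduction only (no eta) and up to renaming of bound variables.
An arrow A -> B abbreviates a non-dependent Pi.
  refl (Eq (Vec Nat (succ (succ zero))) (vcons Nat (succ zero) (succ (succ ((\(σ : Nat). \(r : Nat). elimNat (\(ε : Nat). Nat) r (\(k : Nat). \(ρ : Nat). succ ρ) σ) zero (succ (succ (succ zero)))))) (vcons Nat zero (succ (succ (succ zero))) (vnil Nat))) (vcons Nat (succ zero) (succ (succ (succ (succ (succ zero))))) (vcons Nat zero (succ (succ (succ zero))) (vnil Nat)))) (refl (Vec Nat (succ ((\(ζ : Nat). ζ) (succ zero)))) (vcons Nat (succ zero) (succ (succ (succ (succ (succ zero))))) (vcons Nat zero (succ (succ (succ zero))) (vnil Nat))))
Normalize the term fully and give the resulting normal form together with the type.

normal form:
  refl (Eq (Vec Nat (succ (succ zero))) (vcons Nat (succ zero) (succ (succ (succ (succ (succ zero))))) (vcons Nat zero (succ (succ (succ zero))) (vnil Nat))) (vcons Nat (succ zero) (succ (succ (succ (succ (succ zero))))) (vcons Nat zero (succ (succ (succ zero))) (vnil Nat)))) (refl (Vec Nat (succ (succ zero))) (vcons Nat (succ zero) (succ (succ (succ (succ (succ zero))))) (vcons Nat zero (succ (succ (succ zero))) (vnil Nat))))
the term's type:
  Eq (Eq (Vec Nat (succ (succ zero))) (vcons Nat (succ zero) (succ (succ (succ (succ (succ zero))))) (vcons Nat zero (succ (succ (succ zero))) (vnil Nat))) (vcons Nat (succ zero) (succ (succ (succ (succ (succ zero))))) (vcons Nat zero (succ (succ (succ zero))) (vnil Nat)))) (refl (Vec Nat (succ (succ zero))) (vcons Nat (succ zero) (succ (succ (succ (succ (succ zero))))) (vcons Nat zero (succ (succ (succ zero))) (vnil Nat)))) (refl (Vec Nat (succ (succ zero))) (vcons Nat (succ zero) (succ (succ (succ (succ (succ zero))))) (vcons Nat zero (succ (succ (succ zero))) (vnil Nat))))
observation: 4 normal-order steps separate the term from its normal form.


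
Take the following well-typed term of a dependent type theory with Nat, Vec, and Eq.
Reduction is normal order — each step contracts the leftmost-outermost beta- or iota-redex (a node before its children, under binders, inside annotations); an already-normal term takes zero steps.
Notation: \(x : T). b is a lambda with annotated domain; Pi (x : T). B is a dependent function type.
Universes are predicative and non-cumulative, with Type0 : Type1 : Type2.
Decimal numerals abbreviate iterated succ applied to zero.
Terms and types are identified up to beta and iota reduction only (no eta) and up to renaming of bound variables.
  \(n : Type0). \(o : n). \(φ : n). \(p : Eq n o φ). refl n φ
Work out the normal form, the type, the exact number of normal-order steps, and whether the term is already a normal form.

resulting normal form:
  \(n : Type0). \(o : n). \(φ : n). \(p : Eq n o φ). refl n φ
inferred type:
  Pi (n : Type0). Pi (o : n). Pi (φ : n). Pi (p : Eq n o φ). Eq n φ φ
reduction steps (normal order): 0
started in normal form: yes


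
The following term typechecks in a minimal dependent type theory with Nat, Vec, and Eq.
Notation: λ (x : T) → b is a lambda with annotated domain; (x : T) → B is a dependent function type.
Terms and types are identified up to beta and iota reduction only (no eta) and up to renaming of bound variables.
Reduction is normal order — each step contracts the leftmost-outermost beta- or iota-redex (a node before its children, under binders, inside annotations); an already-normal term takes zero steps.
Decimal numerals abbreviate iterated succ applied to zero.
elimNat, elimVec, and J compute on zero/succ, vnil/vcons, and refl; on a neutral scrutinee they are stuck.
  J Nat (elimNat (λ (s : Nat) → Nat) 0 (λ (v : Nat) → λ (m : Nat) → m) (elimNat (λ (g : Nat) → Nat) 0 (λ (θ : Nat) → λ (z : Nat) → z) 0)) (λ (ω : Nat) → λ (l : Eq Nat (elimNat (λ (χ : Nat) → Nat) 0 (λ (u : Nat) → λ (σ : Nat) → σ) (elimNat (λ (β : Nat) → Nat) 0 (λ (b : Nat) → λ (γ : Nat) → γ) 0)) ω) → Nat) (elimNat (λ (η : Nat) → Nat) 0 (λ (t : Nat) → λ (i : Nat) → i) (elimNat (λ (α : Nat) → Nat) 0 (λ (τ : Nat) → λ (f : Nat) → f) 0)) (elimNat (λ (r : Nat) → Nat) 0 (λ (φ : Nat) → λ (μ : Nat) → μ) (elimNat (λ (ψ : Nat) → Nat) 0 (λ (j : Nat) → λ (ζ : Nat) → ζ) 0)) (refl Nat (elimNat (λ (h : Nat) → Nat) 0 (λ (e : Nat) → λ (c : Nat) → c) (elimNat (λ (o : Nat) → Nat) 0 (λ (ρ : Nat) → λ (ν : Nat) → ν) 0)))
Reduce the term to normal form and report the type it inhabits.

resulting normal form:
  0
the term's type:
  Nat


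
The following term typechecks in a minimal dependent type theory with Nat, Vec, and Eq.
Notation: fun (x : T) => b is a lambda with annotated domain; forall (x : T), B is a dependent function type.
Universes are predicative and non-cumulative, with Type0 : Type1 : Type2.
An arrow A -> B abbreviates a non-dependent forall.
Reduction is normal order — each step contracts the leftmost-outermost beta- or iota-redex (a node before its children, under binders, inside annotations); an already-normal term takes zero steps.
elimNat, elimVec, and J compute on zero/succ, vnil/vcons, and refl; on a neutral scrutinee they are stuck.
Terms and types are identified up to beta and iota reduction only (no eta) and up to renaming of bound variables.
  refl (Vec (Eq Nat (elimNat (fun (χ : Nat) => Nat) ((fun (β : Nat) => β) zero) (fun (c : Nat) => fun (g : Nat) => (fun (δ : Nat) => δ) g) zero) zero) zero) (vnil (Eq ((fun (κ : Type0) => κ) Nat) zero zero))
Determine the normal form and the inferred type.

normal form:
  refl (Vec (Eq Nat zero zero) zero) (vnil (Eq Nat zero zero))
the term's type:
  Eq (Vec (Eq Nat zero zero) zero) (vnil (Eq Nat zero zero)) (vnil (Eq Nat zero zero))


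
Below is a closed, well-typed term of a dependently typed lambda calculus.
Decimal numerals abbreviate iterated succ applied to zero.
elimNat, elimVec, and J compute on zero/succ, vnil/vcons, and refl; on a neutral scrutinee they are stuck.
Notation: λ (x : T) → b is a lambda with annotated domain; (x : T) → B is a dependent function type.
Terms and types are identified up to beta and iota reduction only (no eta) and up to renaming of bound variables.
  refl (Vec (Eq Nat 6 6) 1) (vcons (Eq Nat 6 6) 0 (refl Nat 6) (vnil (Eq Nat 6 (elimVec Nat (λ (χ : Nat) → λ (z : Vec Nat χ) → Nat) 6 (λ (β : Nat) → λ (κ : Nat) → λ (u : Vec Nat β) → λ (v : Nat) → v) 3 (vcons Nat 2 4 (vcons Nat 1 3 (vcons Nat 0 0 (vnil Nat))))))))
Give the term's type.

the term's type:
  Eq (Vec (Eq Nat 6 6) 1) (vcons (Eq Nat 6 6) 0 (refl Nat 6) (vnil (Eq Nat 6 6))) (vcons (Eq Nat 6 6) 0 (refl Nat 6) (vnil (Eq Nat 6 6)))


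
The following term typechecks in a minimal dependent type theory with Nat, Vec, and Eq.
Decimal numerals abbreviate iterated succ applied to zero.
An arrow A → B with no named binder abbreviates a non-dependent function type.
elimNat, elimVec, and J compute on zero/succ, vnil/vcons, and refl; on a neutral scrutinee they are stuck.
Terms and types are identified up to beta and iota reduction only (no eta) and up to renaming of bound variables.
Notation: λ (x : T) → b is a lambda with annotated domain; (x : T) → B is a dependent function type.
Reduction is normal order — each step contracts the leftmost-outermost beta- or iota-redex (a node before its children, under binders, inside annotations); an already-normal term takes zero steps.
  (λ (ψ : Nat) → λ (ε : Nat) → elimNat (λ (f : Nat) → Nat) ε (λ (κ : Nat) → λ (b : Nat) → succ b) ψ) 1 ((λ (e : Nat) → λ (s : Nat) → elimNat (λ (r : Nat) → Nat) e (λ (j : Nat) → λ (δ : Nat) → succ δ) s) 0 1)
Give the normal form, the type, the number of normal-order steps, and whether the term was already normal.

normal form:
  2
inferred type:
  Nat
normal-order step count: 12
started in normal form: no
first redex: a beta-redex


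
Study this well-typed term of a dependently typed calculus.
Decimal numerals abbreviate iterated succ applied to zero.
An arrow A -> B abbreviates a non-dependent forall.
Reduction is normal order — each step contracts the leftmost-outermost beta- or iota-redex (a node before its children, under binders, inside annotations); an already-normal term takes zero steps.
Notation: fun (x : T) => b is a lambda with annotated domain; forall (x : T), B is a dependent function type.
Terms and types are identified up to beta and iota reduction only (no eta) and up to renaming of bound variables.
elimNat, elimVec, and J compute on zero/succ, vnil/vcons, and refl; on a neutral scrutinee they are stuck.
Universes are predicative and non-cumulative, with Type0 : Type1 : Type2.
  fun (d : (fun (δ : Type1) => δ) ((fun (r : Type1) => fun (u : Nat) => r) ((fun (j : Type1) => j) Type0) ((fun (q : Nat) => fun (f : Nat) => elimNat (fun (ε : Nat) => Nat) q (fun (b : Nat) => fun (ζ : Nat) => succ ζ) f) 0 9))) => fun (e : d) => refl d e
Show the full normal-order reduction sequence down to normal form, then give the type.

normal-order reduction:
  fun (d : (fun (δ : Type1) => δ) ((fun (r : Type1) => fun (u : Nat) => r) ((fun (j : Type1) => j) Type0) ((fun (q : Nat) => fun (f : Nat) => elimNat (fun (ε : Nat) => Nat) q (fun (b : Nat) => fun (ζ : Nat) => succ ζ) f) 0 9))) => fun (e : d) => refl d e
  ~> fun (d : (fun (δ : Type1) => fun (r : Nat) => δ) ((fun (u : Type1) => u) Type0) ((fun (j : Nat) => fun (q : Nat) => elimNat (fun (f : Nat) => Nat) j (fun (ε : Nat) => fun (b : Nat) => succ b) q) 0 9)) => fun (ζ : d) => refl d ζ
  ~> fun (d : (fun (δ : Nat) => (fun (r : Type1) => r) Type0) ((fun (u : Nat) => fun (j : Nat) => elimNat (fun (q : Nat) => Nat) u (fun (f : Nat) => fun (ε : Nat) => succ ε) j) 0 9)) => fun (b : d) => refl d b
  ~> fun (d : (fun (δ : Type1) => δ) Type0) => fun (r : d) => refl d r
  ~> fun (d : Type0) => fun (δ : d) => refl d δ
type:
  forall (d : Type0), forall (δ : d), Eq d δ δ


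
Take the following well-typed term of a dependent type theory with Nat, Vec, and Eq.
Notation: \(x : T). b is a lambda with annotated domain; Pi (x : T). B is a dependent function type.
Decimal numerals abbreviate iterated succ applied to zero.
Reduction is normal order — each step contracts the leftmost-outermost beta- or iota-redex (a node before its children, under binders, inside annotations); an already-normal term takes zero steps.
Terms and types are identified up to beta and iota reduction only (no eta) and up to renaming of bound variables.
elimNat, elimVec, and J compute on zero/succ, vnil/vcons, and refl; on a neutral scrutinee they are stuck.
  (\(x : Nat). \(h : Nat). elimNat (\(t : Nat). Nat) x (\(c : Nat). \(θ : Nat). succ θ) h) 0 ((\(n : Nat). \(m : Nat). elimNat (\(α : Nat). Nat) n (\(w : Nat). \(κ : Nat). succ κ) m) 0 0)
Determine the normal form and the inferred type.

resulting normal form:
  0
type:
  Nat
observation: contracting a beta-redex first, the term normalizes in 6 steps.


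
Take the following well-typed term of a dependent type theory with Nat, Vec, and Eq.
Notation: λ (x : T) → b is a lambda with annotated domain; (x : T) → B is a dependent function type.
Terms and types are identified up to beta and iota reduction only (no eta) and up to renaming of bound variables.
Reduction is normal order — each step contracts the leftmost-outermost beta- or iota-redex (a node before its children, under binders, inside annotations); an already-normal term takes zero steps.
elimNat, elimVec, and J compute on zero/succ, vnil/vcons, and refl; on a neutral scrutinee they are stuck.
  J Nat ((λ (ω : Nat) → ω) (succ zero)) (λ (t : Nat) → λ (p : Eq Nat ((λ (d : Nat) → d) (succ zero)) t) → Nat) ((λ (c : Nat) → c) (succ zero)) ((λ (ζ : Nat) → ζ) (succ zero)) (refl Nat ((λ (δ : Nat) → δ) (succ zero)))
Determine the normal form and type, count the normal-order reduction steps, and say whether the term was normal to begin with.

reduced normal form:
  succ zero
type:
  Nat
steps to reach normal form (normal order): 2
already normal: no
first contracted redex: a J iota-redex


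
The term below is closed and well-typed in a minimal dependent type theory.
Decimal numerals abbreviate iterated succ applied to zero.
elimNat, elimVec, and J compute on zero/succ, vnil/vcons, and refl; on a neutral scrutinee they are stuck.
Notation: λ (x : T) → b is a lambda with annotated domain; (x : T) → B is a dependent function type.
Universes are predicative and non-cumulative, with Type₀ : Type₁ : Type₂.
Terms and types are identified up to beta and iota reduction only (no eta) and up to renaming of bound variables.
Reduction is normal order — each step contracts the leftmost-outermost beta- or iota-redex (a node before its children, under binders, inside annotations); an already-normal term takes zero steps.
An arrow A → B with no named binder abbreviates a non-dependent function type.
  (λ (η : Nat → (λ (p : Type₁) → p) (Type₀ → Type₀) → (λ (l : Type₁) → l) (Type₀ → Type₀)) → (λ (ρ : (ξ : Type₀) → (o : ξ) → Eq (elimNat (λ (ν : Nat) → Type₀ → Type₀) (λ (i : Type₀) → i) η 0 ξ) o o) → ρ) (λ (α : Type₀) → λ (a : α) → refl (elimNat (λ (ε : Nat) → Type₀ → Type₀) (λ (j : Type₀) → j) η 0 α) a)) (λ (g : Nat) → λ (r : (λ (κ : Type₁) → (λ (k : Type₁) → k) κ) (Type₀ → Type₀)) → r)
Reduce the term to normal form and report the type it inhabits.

normal form:
  λ (η : Type₀) → λ (p : η) → refl η p
type:
  (η : Type₀) → (p : η) → Eq η p p


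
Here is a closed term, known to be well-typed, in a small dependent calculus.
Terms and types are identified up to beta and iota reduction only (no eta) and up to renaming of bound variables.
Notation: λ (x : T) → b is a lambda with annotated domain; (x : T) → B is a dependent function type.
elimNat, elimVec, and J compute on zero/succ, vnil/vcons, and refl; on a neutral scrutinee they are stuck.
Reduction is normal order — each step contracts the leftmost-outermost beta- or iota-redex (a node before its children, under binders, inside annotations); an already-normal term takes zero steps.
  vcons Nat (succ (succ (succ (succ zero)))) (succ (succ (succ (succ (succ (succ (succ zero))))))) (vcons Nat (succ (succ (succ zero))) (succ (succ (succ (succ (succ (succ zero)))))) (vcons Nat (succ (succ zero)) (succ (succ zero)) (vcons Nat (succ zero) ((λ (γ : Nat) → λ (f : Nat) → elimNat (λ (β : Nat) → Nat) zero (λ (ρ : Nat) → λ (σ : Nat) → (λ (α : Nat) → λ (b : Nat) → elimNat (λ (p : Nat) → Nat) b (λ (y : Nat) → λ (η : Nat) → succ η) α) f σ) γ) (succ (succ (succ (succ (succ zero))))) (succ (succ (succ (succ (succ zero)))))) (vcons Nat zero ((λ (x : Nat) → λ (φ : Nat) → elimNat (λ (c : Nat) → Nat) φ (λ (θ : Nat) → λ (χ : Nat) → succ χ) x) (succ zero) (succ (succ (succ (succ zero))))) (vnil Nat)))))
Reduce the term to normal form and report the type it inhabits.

resulting normal form:
  vcons Nat (succ (succ (succ (succ zero)))) (succ (succ (succ (succ (succ (succ (succ zero))))))) (vcons Nat (succ (succ (succ zero))) (succ (succ (succ (succ (succ (succ zero)))))) (vcons Nat (succ (succ zero)) (succ (succ zero)) (vcons Nat (succ zero) (succ (succ (succ (succ (succ (succ (succ (succ (succ (succ (succ (succ (succ (succ (succ (succ (succ (succ (succ (succ (succ (succ (succ (succ (succ zero))))))))))))))))))))))))) (vcons Nat zero (succ (succ (succ (succ (succ zero))))) (vnil Nat)))))
type:
  Vec Nat (succ (succ (succ (succ (succ zero)))))
observation: the first redex contracted is a beta-redex; the normal form is reached in 114 normal-order steps.


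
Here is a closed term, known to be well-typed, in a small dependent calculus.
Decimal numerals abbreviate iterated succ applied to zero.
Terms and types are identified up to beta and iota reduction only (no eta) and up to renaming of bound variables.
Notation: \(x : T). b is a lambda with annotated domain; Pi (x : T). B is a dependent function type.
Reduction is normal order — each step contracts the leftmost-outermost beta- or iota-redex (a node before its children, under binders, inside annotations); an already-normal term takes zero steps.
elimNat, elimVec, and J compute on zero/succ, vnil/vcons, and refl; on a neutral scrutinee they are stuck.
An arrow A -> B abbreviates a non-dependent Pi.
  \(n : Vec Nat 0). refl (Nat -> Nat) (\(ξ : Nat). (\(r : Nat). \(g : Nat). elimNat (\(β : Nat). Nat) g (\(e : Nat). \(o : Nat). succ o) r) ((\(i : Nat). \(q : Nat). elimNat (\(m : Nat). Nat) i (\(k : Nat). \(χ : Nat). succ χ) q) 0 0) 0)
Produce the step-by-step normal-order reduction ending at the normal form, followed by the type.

normal-order reduction sequence:
  \(n : Vec Nat 0). refl (Nat -> Nat) (\(ξ : Nat). (\(r : Nat). \(g : Nat). elimNat (\(β : Nat). Nat) g (\(e : Nat). \(o : Nat). succ o) r) ((\(i : Nat). \(q : Nat). elimNat (\(m : Nat). Nat) i (\(k : Nat). \(χ : Nat). succ χ) q) 0 0) 0)
  ~> \(n : Vec Nat 0). refl (Nat -> Nat) (\(ξ : Nat). (\(r : Nat). elimNat (\(g : Nat). Nat) r (\(β : Nat). \(e : Nat). succ e) ((\(o : Nat). \(i : Nat). elimNat (\(q : Nat). Nat) o (\(m : Nat). \(k : Nat). succ k) i) 0 0)) 0)
  ~> \(n : Vec Nat 0). refl (Nat -> Nat) (\(ξ : Nat). elimNat (\(r : Nat). Nat) 0 (\(g : Nat). \(β : Nat). succ β) ((\(e : Nat). \(o : Nat). elimNat (\(i : Nat). Nat) e (\(q : Nat). \(m : Nat). succ m) o) 0 0))
  ~> \(n : Vec Nat 0). refl (Nat -> Nat) (\(ξ : Nat). elimNat (\(r : Nat). Nat) 0 (\(g : Nat). \(β : Nat). succ β) ((\(e : Nat). elimNat (\(o : Nat). Nat) 0 (\(i : Nat). \(q : Nat). succ q) e) 0))
  ~> \(n : Vec Nat 0). refl (Nat -> Nat) (\(ξ : Nat). elimNat (\(r : Nat). Nat) 0 (\(g : Nat). \(β : Nat). succ β) (elimNat (\(e : Nat). Nat) 0 (\(o : Nat). \(i : Nat). succ i) 0))
  ~> \(n : Vec Nat 0). refl (Nat -> Nat) (\(ξ : Nat). elimNat (\(r : Nat). Nat) 0 (\(g : Nat). \(β : Nat). succ β) 0)
  ~> \(n : Vec Nat 0). refl (Nat -> Nat) (\(ξ : Nat). 0)
the term's type:
  Vec Nat 0 -> Eq (Nat -> Nat) (\(n : Nat). 0) (\(ξ : Nat). 0)


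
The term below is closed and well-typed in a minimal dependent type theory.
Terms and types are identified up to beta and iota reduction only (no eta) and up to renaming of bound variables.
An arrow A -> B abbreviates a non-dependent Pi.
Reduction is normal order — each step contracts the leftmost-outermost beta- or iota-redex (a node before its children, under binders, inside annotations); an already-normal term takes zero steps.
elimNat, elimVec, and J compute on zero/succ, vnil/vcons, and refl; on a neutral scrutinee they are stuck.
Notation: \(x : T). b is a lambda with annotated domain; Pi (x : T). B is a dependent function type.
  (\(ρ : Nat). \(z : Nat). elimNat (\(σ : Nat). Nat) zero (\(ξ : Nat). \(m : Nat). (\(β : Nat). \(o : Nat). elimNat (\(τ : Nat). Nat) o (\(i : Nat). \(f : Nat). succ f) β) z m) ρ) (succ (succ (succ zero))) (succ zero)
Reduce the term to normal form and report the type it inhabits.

resulting normal form:
  succ (succ (succ zero))
type:
  Nat
observation: normalization takes exactly 30 steps under the normal-order strategy.


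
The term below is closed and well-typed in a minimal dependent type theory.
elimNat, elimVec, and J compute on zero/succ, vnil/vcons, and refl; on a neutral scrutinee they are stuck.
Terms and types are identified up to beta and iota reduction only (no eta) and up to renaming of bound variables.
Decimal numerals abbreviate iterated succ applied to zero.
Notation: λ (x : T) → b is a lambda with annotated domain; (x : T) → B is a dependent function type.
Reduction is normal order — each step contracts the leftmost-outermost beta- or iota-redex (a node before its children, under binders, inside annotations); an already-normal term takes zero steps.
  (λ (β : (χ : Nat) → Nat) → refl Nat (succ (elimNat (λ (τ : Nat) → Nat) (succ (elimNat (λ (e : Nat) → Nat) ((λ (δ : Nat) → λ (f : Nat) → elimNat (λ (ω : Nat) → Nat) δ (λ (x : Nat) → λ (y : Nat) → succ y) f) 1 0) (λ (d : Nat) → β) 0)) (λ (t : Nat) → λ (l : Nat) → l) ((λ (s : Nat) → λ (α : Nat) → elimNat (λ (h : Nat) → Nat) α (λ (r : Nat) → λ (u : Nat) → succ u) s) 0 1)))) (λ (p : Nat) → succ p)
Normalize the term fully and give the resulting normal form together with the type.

resulting normal form:
  refl Nat 3
type:
  Eq Nat 3 3


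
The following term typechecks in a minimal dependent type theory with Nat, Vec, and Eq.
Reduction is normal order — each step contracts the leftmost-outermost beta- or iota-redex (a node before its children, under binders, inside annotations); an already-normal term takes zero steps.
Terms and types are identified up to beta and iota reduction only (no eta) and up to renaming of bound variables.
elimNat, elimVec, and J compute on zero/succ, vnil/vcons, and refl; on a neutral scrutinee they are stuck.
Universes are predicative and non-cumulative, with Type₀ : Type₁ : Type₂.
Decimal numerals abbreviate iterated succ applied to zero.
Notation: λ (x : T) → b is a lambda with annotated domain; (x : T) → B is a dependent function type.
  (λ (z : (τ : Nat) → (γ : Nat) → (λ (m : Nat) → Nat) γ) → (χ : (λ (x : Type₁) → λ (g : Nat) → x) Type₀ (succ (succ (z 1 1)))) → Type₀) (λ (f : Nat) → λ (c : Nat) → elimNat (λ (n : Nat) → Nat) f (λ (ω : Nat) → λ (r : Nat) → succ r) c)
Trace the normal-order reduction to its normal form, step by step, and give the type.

normal-order reduction:
  (λ (z : (τ : Nat) → (γ : Nat) → (λ (m : Nat) → Nat) γ) → (χ : (λ (x : Type₁) → λ (g : Nat) → x) Type₀ (succ (succ (z 1 1)))) → Type₀) (λ (f : Nat) → λ (c : Nat) → elimNat (λ (n : Nat) → Nat) f (λ (ω : Nat) → λ (r : Nat) → succ r) c)
  ~> (z : (λ (τ : Type₁) → λ (γ : Nat) → τ) Type₀ (succ (succ ((λ (m : Nat) → λ (χ : Nat) → elimNat (λ (x : Nat) → Nat) m (λ (g : Nat) → λ (f : Nat) → succ f) χ) 1 1)))) → Type₀
  ~> (z : (λ (τ : Nat) → Type₀) (succ (succ ((λ (γ : Nat) → λ (m : Nat) → elimNat (λ (χ : Nat) → Nat) γ (λ (x : Nat) → λ (g : Nat) → succ g) m) 1 1)))) → Type₀
  ~> (z : Type₀) → Type₀
inferred type:
  Type₁


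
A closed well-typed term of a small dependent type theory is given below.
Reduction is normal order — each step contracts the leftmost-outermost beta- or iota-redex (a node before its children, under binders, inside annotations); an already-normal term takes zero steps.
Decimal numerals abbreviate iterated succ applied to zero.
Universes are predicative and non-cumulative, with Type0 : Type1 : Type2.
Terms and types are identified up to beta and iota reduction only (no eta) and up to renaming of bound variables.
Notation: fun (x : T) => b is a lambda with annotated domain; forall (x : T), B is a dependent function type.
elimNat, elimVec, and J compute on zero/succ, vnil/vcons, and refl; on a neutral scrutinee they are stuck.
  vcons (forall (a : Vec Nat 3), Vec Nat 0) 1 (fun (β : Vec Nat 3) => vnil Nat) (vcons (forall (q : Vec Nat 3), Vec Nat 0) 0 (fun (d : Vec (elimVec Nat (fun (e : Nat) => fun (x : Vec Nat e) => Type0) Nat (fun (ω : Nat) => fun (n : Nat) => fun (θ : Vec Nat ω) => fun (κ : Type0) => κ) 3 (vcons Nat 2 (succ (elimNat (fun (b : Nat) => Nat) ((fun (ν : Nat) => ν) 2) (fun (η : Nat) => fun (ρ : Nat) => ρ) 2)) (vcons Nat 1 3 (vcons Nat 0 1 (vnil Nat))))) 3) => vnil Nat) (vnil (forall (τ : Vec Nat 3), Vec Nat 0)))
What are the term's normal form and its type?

normal form:
  vcons (forall (a : Vec Nat 3), Vec Nat 0) 1 (fun (β : Vec Nat 3) => vnil Nat) (vcons (forall (q : Vec Nat 3), Vec Nat 0) 0 (fun (d : Vec Nat 3) => vnil Nat) (vnil (forall (e : Vec Nat 3), Vec Nat 0)))
type:
  Vec (forall (a : Vec Nat 3), Vec Nat 0) 2
observation: contracting an elimVec iota-redex first, the term normalizes in 16 steps.


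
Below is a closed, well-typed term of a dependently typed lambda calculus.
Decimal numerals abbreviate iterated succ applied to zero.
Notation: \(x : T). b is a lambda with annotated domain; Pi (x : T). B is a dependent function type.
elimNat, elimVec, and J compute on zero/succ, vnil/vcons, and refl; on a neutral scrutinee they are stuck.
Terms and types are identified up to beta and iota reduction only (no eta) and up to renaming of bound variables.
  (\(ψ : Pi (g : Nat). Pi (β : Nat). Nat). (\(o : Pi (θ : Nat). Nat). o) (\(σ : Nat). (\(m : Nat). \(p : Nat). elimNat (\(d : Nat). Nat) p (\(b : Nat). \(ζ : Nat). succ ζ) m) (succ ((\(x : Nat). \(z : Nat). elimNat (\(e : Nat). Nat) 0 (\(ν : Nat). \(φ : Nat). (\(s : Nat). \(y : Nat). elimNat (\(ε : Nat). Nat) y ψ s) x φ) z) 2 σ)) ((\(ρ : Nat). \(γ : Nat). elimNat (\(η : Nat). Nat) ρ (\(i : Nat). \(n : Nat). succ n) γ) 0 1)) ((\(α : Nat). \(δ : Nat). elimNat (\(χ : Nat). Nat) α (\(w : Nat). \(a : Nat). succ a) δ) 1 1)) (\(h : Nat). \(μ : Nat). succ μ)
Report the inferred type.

type:
  Nat


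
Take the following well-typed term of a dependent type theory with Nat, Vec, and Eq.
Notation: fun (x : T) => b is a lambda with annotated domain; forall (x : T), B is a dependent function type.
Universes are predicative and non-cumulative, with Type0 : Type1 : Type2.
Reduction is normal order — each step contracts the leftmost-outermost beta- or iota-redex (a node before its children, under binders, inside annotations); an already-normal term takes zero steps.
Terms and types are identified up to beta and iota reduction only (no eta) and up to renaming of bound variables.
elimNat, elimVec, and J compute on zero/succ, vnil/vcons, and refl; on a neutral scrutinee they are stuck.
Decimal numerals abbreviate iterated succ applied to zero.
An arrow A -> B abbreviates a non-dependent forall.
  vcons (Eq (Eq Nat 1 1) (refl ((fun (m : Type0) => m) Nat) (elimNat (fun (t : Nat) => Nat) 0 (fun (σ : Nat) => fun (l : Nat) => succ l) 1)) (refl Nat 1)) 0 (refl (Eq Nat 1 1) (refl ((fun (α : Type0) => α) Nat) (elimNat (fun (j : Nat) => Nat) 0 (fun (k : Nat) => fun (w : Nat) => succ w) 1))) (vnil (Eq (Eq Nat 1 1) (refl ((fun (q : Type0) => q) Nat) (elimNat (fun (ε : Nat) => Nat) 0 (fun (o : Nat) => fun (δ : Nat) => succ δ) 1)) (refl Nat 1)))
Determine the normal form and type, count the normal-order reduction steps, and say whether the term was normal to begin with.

resulting normal form:
  vcons (Eq (Eq Nat 1 1) (refl Nat 1) (refl Nat 1)) 0 (refl (Eq Nat 1 1) (refl Nat 1)) (vnil (Eq (Eq Nat 1 1) (refl Nat 1) (refl Nat 1)))
type:
  Vec (Eq (Eq Nat 1 1) (refl Nat 1) (refl Nat 1)) 1
reduction steps (normal order): 15
term was already normal: no
first redex: a beta-redex


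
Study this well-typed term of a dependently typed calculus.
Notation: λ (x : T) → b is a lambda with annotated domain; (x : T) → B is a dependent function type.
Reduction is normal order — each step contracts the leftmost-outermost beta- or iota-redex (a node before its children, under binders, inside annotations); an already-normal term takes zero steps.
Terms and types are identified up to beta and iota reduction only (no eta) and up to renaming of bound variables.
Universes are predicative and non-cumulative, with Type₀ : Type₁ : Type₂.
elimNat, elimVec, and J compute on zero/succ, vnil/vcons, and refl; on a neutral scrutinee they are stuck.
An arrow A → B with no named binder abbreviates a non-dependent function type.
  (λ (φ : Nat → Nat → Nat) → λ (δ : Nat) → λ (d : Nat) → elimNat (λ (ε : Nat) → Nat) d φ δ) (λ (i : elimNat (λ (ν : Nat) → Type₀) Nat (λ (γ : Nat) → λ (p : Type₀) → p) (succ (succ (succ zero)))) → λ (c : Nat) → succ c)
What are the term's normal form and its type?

reduced normal form:
  λ (φ : Nat) → λ (δ : Nat) → elimNat (λ (d : Nat) → Nat) δ (λ (ε : Nat) → λ (i : Nat) → succ i) φ
the term's type:
  Nat → Nat → Nat
observation: 11 normal-order steps separate the term from its normal form.


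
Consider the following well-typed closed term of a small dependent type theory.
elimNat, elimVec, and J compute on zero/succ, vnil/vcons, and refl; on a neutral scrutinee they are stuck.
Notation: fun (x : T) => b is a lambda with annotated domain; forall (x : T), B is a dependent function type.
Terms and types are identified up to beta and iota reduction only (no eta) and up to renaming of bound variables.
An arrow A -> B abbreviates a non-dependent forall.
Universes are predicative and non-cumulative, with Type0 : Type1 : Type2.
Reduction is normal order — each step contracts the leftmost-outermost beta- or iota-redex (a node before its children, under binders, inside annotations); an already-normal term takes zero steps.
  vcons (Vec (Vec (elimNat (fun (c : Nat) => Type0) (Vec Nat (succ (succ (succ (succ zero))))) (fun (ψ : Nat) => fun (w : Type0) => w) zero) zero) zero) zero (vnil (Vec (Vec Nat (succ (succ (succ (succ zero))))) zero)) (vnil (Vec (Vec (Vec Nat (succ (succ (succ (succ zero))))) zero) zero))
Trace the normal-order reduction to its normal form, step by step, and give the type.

normal-order reduction sequence:
  vcons (Vec (Vec (elimNat (fun (c : Nat) => Type0) (Vec Nat (succ (succ (succ (succ zero))))) (fun (ψ : Nat) => fun (w : Type0) => w) zero) zero) zero) zero (vnil (Vec (Vec Nat (succ (succ (succ (succ zero))))) zero)) (vnil (Vec (Vec (Vec Nat (succ (succ (succ (succ zero))))) zero) zero))
  ~> vcons (Vec (Vec (Vec Nat (succ (succ (succ (succ zero))))) zero) zero) zero (vnil (Vec (Vec Nat (succ (succ (succ (succ zero))))) zero)) (vnil (Vec (Vec (Vec Nat (succ (succ (succ (succ zero))))) zero) zero))
inferred type:
  Vec (Vec (Vec (Vec Nat (succ (succ (succ (succ zero))))) zero) zero) (succ zero)


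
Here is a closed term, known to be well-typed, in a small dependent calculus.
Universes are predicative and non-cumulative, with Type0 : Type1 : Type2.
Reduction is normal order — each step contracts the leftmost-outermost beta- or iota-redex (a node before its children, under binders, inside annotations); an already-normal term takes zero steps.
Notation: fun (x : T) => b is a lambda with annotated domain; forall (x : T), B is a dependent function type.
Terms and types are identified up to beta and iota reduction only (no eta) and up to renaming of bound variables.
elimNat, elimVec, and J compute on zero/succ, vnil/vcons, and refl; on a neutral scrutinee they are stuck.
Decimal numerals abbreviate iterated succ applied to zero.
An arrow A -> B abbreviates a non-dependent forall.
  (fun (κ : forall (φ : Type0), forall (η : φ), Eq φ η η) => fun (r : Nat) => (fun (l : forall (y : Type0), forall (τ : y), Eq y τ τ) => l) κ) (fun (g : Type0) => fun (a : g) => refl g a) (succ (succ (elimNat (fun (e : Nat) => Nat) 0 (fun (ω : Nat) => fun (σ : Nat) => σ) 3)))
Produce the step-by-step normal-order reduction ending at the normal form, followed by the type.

normal-order reduction sequence:
  (fun (κ : forall (φ : Type0), forall (η : φ), Eq φ η η) => fun (r : Nat) => (fun (l : forall (y : Type0), forall (τ : y), Eq y τ τ) => l) κ) (fun (g : Type0) => fun (a : g) => refl g a) (succ (succ (elimNat (fun (e : Nat) => Nat) 0 (fun (ω : Nat) => fun (σ : Nat) => σ) 3)))
  ~> (fun (κ : Nat) => (fun (φ : forall (η : Type0), forall (r : η), Eq η r r) => φ) (fun (l : Type0) => fun (y : l) => refl l y)) (succ (succ (elimNat (fun (τ : Nat) => Nat) 0 (fun (g : Nat) => fun (a : Nat) => a) 3)))
  ~> (fun (κ : forall (φ : Type0), forall (η : φ), Eq φ η η) => κ) (fun (r : Type0) => fun (l : r) => refl r l)
  ~> fun (κ : Type0) => fun (φ : κ) => refl κ φ
type:
  forall (κ : Type0), forall (φ : κ), Eq κ φ φ


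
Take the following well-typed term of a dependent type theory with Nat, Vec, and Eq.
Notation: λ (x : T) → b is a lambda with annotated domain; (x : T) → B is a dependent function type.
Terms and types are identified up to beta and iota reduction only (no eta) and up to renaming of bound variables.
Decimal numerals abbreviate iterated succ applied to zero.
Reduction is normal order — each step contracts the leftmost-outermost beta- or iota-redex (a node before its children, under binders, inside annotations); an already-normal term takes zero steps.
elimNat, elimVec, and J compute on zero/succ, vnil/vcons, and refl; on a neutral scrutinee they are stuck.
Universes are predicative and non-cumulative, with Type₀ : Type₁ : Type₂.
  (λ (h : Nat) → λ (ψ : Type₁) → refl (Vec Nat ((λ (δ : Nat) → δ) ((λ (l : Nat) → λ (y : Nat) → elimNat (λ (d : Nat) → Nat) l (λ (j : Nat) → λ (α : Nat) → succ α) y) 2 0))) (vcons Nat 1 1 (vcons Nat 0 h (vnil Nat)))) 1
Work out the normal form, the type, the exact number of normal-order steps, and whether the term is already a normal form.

reduced normal form:
  λ (h : Type₁) → refl (Vec Nat 2) (vcons Nat 1 1 (vcons Nat 0 1 (vnil Nat)))
inferred type:
  (h : Type₁) → Eq (Vec Nat 2) (vcons Nat 1 1 (vcons Nat 0 1 (vnil Nat))) (vcons Nat 1 1 (vcons Nat 0 1 (vnil Nat)))
steps to reach normal form (normal order): 5
started in normal form: no
first contracted redex: a beta-redex
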